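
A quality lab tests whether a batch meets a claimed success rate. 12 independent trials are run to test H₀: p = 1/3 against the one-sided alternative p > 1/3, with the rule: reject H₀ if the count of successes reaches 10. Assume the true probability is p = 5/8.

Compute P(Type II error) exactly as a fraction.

β = P(fail to reject H₀ | Ha true) = P(X ≤ 9 | p = 5/8), X ~ Binomial(12, 5/8).
Adding the binomial probabilities P(X=0)+…+P(X=9) at p = 5/8 gives 60916742361/68719476736.

60916742361/68719476736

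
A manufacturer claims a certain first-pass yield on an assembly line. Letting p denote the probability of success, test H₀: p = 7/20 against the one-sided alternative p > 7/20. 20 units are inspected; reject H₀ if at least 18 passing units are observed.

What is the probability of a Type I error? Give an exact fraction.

55331865643399146571/104857600000000000000000000

The Type I error probability is α = P(X ≥ 18) computed under H₀, where X ~ Binomial(20, 7/20).
P(X ≥ 18) = Σ_{j=18}^{20} C(20,j)·(7/20)^j·(13/20)^{20-j} = 55331865643399146571/104857600000000000000000000.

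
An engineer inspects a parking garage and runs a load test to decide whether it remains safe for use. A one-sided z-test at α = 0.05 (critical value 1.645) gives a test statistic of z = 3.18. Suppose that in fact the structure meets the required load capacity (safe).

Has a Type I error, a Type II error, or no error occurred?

Type I error

The conventional null hypothesis is that the structure meets the required load capacity (safe).
Since z = 3.18 > z* = 1.645, H₀ is rejected.
H₀ is true (actually the structure meets the required load capacity (safe)).
Rejecting a true H₀ is a Type I error.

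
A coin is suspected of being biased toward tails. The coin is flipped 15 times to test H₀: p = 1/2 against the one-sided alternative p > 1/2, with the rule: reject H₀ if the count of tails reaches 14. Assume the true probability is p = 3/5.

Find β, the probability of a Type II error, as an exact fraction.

30359740148/30517578125

A Type II error is failing to reject when Ha holds: with p = 3/5, β = P(S ≤ 13).
Adding the binomial probabilities P(S=0)+…+P(S=13) at p = 3/5 gives 30359740148/30517578125.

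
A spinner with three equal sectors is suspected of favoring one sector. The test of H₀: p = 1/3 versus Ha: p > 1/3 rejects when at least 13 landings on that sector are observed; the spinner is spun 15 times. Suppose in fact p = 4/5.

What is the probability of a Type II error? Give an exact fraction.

18370873741/30517578125

Under the alternative p = 4/5, K ~ Binomial(15, 4/5); β is the probability the test does not reject, P(K < 13).
Summing C(15,j)·(4/5)^j·(1/5)^{15-j} for j = 0..12 gives 18370873741/30517578125.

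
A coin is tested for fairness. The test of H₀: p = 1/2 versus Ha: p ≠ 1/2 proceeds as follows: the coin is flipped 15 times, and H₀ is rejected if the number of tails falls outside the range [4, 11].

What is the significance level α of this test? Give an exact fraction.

The significance level is the null-hypothesis probability of the rejection region {≤3} ∪ {≥12}.
Each tail has probability (1 + 15 + 105 + 455)/32768; doubling gives α = 1152/32768 = 9/256.

9/256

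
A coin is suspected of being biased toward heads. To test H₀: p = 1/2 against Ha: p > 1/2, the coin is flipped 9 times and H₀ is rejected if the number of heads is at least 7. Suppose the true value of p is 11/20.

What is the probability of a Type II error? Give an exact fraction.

β = P(fail to reject H₀ | Ha true) = P(K ≤ 6 | p = 11/20), K ~ Binomial(9, 11/20).
Summing C(9,j)·(11/20)^j·(9/20)^{9-j} for j = 0..6 gives 54431799039/64000000000.

54431799039/64000000000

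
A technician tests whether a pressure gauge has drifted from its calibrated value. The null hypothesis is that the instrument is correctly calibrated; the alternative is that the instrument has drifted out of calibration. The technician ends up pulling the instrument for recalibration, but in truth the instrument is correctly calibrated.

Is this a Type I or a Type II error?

Type I error

'Pulling the instrument for recalibration' corresponds to rejecting H₀.
H₀ was rejected but H₀ is true — a Type I error (false positive).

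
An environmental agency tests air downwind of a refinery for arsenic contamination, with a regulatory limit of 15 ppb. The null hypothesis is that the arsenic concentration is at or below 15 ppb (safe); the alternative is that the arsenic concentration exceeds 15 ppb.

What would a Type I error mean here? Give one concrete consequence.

A Type I error would mean concluding that the arsenic concentration exceeds 15 ppb when in fact the arsenic concentration is at or below 15 ppb (safe). Consequence: a clean site is subjected to costly and unnecessary remediation.

A Type I error is rejecting H₀ when H₀ is true.
Here that means declaring the site contaminated and ordering remediation when actually the arsenic concentration is at or below 15 ppb (safe).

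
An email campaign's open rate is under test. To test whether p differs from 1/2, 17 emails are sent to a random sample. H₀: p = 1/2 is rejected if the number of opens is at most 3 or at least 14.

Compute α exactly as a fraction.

417/32768

Under H₀, Y ~ Binomial(17, 1/2); α is the probability of landing in either tail, P(Y ≤ 3) + P(Y ≥ 14).
Each tail has probability (1 + 17 + 136 + 680)/131072; doubling gives α = 1668/131072 = 417/32768.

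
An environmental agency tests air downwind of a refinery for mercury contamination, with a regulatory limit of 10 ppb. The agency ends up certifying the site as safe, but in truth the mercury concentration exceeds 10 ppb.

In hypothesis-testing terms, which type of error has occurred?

Type II error

The null hypothesis here is that the mercury concentration is at or below 10 ppb (safe).
'Certifying the site as safe' corresponds to failing to reject H₀.
H₀ was not rejected but H₀ is false — a Type II error (false negative).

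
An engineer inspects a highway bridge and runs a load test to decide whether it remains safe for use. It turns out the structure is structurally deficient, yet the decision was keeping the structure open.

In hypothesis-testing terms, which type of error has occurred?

Type II error

The null hypothesis here is that the structure meets the required load capacity (safe).
'Keeping the structure open' corresponds to failing to reject H₀.
H₀ was not rejected but H₀ is false — a Type II error (false negative).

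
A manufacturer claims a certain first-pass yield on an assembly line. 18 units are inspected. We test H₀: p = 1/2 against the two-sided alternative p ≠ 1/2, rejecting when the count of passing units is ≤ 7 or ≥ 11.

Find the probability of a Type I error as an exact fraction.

15751/32768

The significance level is the null-hypothesis probability of the rejection region {≤7} ∪ {≥11}.
The two tails are symmetric, so α = 2·(1 + 18 + 153 + 816 + 3060 + 8568 + 18564 + 31824)/2^18 = 126008/262144 = 15751/32768.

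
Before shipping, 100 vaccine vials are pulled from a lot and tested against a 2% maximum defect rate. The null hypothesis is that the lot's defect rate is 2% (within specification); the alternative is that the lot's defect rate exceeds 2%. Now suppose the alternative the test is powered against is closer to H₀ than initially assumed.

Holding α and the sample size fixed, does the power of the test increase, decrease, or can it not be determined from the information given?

A smaller true effect puts the Ha sampling distribution closer to H₀, so more of it falls in the non-rejection region.
Since power = 1 − β and β increases, power decreases.

It decreases.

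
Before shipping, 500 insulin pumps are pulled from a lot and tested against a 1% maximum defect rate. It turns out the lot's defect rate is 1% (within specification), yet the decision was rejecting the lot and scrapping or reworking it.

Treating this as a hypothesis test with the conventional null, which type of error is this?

Type I error

The null hypothesis here is that the lot's defect rate is 1% (within specification).
'Rejecting the lot and scrapping or reworking it' corresponds to rejecting H₀.
H₀ was rejected but H₀ is true — a Type I error (false positive).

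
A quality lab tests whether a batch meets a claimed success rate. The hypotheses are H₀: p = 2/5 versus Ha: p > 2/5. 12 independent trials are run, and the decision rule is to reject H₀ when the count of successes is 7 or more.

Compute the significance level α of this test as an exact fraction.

38626048/244140625

Under H₀, Y ~ Binomial(12, 2/5), and α = P(Y ≥ 7).
Adding the binomial terms for j = 7 through 12 with p = 2/5 yields 38626048/244140625.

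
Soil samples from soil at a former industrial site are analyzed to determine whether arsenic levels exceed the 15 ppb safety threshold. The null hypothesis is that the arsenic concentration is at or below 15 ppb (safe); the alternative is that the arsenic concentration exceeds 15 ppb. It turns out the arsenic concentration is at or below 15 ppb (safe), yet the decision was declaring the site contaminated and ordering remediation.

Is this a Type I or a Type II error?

'Declaring the site contaminated and ordering remediation' corresponds to rejecting H₀.
H₀ was rejected but H₀ is true — a Type I error (false positive).

Type I error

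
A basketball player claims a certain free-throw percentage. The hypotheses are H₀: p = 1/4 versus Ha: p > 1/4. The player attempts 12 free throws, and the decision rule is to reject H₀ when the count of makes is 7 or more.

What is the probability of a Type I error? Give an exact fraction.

119561/8388608

Under H₀, K ~ Binomial(12, 1/4), and α = P(K ≥ 7).
Adding the binomial terms for j = 7 through 12 with p = 1/4 yields 119561/8388608.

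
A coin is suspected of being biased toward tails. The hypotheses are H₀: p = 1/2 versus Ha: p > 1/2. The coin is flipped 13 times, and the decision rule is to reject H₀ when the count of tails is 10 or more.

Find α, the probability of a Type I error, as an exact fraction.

The Type I error probability is α = P(K ≥ 10) computed under H₀, where K ~ Binomial(13, 1/2).
Summing the upper tail: (286 + 78 + 13 + 1) / 2^13 = 378/8192 = 189/4096.

189/4096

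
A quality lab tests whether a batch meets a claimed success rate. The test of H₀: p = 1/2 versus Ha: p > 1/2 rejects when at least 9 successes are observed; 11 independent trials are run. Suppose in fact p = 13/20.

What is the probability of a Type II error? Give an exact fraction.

β = P(fail to reject H₀ | Ha true) = P(Y ≤ 8 | p = 13/20), Y ~ Binomial(11, 13/20).
Equivalently, β = 1 − P(Y ≥ 9) = 32762721984671/40960000000000.

32762721984671/40960000000000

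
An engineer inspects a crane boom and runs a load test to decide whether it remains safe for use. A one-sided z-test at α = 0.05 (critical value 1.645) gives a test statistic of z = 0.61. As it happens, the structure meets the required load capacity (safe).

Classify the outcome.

The conventional null hypothesis is that the structure meets the required load capacity (safe).
Since z = 0.61 ≤ z* = 1.645, H₀ is not rejected.
H₀ is true (actually the structure meets the required load capacity (safe)).
The decision matches the true state — no error.

No error — this is a correct decision.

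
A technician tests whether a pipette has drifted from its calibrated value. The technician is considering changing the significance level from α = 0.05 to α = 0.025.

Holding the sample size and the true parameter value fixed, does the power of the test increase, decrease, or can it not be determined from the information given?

A smaller α moves the rejection region further into the tail. With the alternative true, more outcomes now fall outside the rejection region, so failing to reject becomes more likely.
Since power = 1 − β and β increases, power decreases.

It decreases.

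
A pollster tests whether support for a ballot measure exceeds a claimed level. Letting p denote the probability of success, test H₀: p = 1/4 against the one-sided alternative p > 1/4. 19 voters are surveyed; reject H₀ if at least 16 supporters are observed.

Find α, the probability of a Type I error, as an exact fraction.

The Type I error probability is α = P(X ≥ 16) computed under H₀, where X ~ Binomial(19, 1/4).
P(X ≥ 16) = Σ_{j=16}^{19} C(19,j)·(1/4)^j·(3/4)^{19-j} = 1735/17179869184.

1735/17179869184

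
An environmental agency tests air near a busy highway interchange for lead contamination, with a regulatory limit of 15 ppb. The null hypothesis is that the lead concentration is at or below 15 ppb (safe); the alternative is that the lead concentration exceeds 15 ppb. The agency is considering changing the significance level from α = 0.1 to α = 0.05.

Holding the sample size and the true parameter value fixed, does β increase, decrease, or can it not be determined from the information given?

It increases.

A smaller α moves the rejection region further into the tail. With the alternative true, more outcomes now fall outside the rejection region, so failing to reject becomes more likely.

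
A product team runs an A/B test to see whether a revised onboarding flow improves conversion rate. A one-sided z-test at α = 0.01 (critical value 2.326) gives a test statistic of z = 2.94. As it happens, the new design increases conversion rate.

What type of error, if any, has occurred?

No error — this is a correct decision.

The conventional null hypothesis is that the new design has no effect on conversion rate.
Since z = 2.94 > z* = 2.326, H₀ is rejected.
H₀ is false (actually the new design increases conversion rate).
The decision matches the true state — no error.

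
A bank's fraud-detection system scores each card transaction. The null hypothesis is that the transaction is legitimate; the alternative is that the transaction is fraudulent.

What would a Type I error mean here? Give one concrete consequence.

A Type I error is rejecting H₀ when H₀ is true.
Here that means blocking the transaction and freezing the card when actually the transaction is legitimate.

A Type I error would mean concluding that the transaction is fraudulent when in fact the transaction is legitimate. Consequence: a legitimate purchase is declined and the customer's card is frozen.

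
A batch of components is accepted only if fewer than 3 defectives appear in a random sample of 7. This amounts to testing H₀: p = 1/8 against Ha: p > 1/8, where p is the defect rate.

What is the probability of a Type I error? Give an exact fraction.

97119/2097152

α = P(reject H₀ | H₀ true) = P(K ≥ 3 | p = 1/8), K ~ Binomial(7, 1/8).
Computing the lower-tail complement: 1 − 2000033/2097152 = 97119/2097152.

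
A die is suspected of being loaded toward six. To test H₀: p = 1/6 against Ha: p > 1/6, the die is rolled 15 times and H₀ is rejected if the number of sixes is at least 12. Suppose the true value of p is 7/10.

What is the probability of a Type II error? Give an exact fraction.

87891509014119/125000000000000

A Type II error is failing to reject when Ha holds: with p = 7/10, β = P(Y ≤ 11).
Summing C(15,j)·(7/10)^j·(3/10)^{15-j} for j = 0..11 gives 87891509014119/125000000000000.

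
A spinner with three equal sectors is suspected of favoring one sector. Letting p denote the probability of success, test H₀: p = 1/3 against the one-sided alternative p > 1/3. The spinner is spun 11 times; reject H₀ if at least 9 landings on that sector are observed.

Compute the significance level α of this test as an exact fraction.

1/729

The Type I error probability is α = P(S ≥ 9) computed under H₀, where S ~ Binomial(11, 1/3).
Adding the binomial terms for j = 9 through 11 with p = 1/3 yields 1/729.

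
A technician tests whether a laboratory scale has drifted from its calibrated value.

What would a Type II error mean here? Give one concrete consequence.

With the conventional null hypothesis that the instrument is correctly calibrated:
A Type II error is failing to reject H₀ when H₀ is false.
Here that means leaving the instrument in service when actually the instrument has drifted out of calibration.

A Type II error would mean concluding that the instrument is correctly calibrated (or at least failing to establish that the instrument has drifted out of calibration) when in fact the instrument has drifted out of calibration. Consequence: an out-of-calibration instrument continues producing bad measurements.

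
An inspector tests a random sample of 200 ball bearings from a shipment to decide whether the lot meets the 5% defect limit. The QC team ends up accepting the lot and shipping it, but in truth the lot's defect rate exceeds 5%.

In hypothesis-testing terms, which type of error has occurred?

The null hypothesis here is that the lot's defect rate is 5% (within specification).
'Accepting the lot and shipping it' corresponds to failing to reject H₀.
H₀ was not rejected but H₀ is false — a Type II error (false negative).

Type II error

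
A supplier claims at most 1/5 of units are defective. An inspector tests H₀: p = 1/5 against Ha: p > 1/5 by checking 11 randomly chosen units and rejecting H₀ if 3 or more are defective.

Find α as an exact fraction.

The significance level is the probability, assuming p = 1/5, of seeing 3 or more defectives in 11 draws.
Computing the lower-tail complement: 1 − 6029312/9765625 = 3736313/9765625.

3736313/9765625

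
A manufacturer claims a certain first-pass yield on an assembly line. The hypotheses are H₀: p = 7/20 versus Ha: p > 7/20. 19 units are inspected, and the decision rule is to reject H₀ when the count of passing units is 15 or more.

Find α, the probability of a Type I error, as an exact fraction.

Under H₀, Y ~ Binomial(19, 7/20), and α = P(Y ≥ 15).
P(Y ≥ 15) = Σ_{j=15}^{19} C(19,j)·(7/20)^j·(13/20)^{19-j} = 30172619187361172599/262144000000000000000000.

30172619187361172599/262144000000000000000000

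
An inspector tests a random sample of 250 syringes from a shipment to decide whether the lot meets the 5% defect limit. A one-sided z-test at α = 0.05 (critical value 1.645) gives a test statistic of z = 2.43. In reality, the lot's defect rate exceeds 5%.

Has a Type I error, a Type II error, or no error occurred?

Neither — the decision is correct.

The conventional null hypothesis is that the lot's defect rate is 5% (within specification).
Since z = 2.43 > z* = 1.645, H₀ is rejected.
H₀ is false (actually the lot's defect rate exceeds 5%).
The decision matches the true state — no error.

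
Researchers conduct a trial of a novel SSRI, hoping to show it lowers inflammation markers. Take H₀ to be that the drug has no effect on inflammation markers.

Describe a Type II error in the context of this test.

A Type II error is failing to reject H₀ when H₀ is false.
Here that means concluding there is insufficient evidence that the drug works when actually the drug lowers inflammation markers.

A Type II error would mean concluding that the drug has no effect on inflammation markers (or at least failing to establish that the drug lowers inflammation markers) when in fact the drug lowers inflammation markers.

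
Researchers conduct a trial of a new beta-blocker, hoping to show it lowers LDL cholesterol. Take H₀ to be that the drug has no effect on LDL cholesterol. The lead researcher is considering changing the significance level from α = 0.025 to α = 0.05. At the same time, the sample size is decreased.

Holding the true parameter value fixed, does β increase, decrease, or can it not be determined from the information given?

The first change alone would make β decrease; the second alone would make β increase. Which effect dominates depends on the magnitudes, which are not given.

Cannot be determined from the information given.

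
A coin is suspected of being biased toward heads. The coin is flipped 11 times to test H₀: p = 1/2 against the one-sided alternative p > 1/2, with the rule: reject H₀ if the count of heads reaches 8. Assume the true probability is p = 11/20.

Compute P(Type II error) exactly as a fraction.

Under the alternative p = 11/20, Y ~ Binomial(11, 11/20); β is the probability the test does not reject, P(Y < 8).
Adding the binomial probabilities P(Y=0)+…+P(Y=7) at p = 11/20 gives 828290341647/1024000000000.

828290341647/1024000000000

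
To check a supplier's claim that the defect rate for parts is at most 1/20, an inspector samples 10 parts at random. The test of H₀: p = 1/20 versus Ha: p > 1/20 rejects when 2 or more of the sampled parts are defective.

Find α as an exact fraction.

882056764409/10240000000000

Under H₀, X ~ Binomial(10, 1/20); the Type I error rate is P(X ≥ 2).
α = 1 − P(X ≤ 1) = 1 − 9357943235591/10240000000000 = 882056764409/10240000000000.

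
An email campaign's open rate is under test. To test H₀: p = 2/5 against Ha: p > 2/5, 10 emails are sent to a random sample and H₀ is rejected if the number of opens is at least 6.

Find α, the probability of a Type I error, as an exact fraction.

1623424/9765625

Under H₀, K ~ Binomial(10, 2/5), and α = P(K ≥ 6).
Summing C(10,j)(2/5)^j(3/5)^{10−j} for j = 6,…,10 gives 1623424/9765625.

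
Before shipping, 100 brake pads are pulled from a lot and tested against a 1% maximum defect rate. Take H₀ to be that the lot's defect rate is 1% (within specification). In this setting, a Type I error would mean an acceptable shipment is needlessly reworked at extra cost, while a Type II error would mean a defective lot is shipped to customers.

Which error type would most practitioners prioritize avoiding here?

The Type II consequence (a defective lot is shipped to customers) is more severe than the Type I consequence (an acceptable shipment is needlessly reworked at extra cost).

Type II error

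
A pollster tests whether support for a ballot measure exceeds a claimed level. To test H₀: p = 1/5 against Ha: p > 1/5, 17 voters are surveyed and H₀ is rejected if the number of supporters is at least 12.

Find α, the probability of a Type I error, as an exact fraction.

Under H₀, K ~ Binomial(17, 1/5), and α = P(K ≥ 12).
Summing C(17,j)(1/5)^j(4/5)^{17−j} for j = 12,…,17 gives 6991557/762939453125.

6991557/762939453125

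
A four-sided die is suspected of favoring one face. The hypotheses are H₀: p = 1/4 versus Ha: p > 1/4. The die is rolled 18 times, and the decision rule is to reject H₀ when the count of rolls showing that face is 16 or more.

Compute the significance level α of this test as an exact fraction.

The Type I error probability is α = P(X ≥ 16) computed under H₀, where X ~ Binomial(18, 1/4).
Summing C(18,j)(1/4)^j(3/4)^{18−j} for j = 16,…,18 gives 179/8589934592.

179/8589934592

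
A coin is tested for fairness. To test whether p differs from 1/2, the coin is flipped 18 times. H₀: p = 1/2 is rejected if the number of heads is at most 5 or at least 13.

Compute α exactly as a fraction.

1577/16384

α = P(K ≤ 5 or K ≥ 13 | p = 1/2), K ~ Binomial(18, 1/2).
By symmetry, α = 2·P(K ≤ 5) = 2·(1 + 18 + 153 + 816 + 3060 + 8568)/262144 = 25232/262144 = 1577/16384.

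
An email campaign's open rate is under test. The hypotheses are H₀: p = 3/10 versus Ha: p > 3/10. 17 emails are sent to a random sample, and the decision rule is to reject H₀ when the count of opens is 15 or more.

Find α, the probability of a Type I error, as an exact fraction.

α = P(reject H₀ | H₀ true) = P(X ≥ 15 | p = 3/10), with X ~ Binomial(17, 3/10).
P(X ≥ 15) = Σ_{j=15}^{17} C(17,j)·(3/10)^j·(7/10)^{17-j} = 10087281621/10000000000000000.

10087281621/10000000000000000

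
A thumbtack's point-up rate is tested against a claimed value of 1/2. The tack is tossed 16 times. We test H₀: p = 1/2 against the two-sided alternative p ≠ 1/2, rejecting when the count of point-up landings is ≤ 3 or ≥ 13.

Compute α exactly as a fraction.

697/32768

The significance level is the null-hypothesis probability of the rejection region {≤3} ∪ {≥13}.
By symmetry, α = 2·P(Y ≤ 3) = 2·(1 + 16 + 120 + 560)/65536 = 1394/65536 = 697/32768.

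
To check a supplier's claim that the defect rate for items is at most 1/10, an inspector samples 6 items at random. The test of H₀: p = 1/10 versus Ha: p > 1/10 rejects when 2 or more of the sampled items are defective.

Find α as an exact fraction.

22853/200000

Under H₀, X ~ Binomial(6, 1/10); the Type I error rate is P(X ≥ 2).
Via the complement, α = 1 − Σ_{j=0}^{1} C(6,j)(1/10)^j(9/10)^{6-j} = 22853/200000.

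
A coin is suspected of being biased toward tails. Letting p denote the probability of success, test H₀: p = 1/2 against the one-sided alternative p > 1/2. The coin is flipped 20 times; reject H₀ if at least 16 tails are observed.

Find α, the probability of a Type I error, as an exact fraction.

1549/262144

The Type I error probability is α = P(Y ≥ 16) computed under H₀, where Y ~ Binomial(20, 1/2).
P(Y ≥ 16) = [C(20,16) + C(20,17) + C(20,18) + C(20,19) + C(20,20)] / 2^20 = (4845 + 1140 + 190 + 20 + 1) / 1048576 = 6196/1048576 = 1549/262144.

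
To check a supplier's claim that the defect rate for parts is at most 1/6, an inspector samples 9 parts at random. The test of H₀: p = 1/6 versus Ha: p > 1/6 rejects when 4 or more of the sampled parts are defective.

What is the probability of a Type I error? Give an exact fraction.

Under H₀, Y ~ Binomial(9, 1/6); the Type I error rate is P(Y ≥ 4).
α = 1 − P(Y ≤ 3) = 1 − 4796875/5038848 = 241973/5038848.

241973/5038848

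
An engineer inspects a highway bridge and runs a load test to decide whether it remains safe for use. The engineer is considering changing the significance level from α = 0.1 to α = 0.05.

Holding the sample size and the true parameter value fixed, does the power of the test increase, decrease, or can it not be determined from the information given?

It decreases.

A smaller α moves the rejection region further into the tail. With the alternative true, more outcomes now fall outside the rejection region, so failing to reject becomes more likely.
Since power = 1 − β and β increases, power decreases.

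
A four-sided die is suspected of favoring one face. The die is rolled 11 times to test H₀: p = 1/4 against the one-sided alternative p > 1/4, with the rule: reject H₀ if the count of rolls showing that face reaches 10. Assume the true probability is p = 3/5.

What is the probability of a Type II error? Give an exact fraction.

Under the alternative p = 3/5, S ~ Binomial(11, 3/5); β is the probability the test does not reject, P(S < 10).
Equivalently, β = 1 − P(S ≥ 10) = 1894076/1953125.

1894076/1953125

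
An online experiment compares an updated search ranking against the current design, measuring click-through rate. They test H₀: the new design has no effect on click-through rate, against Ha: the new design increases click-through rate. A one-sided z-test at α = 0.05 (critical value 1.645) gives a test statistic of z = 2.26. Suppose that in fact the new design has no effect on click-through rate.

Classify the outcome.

Type I error

Since z = 2.26 > z* = 1.645, H₀ is rejected.
H₀ is true (actually the new design has no effect on click-through rate).
Rejecting a true H₀ is a Type I error.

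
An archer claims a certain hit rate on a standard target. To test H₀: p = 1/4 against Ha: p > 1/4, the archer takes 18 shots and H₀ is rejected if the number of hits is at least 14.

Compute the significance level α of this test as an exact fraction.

67831/17179869184

Under H₀, Y ~ Binomial(18, 1/4), and α = P(Y ≥ 14).
Summing C(18,j)(1/4)^j(3/4)^{18−j} for j = 14,…,18 gives 67831/17179869184.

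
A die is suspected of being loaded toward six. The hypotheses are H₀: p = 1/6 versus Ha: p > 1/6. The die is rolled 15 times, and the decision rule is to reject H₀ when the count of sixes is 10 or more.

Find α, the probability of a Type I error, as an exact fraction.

Under H₀, S ~ Binomial(15, 1/6), and α = P(S ≥ 10).
Summing C(15,j)(1/6)^j(5/6)^{15−j} for j = 10,…,15 gives 2574269/117546246144.

2574269/117546246144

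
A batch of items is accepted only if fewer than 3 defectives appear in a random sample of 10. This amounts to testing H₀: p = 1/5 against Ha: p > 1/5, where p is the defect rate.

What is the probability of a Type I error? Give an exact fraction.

The significance level is the probability, assuming p = 1/5, of seeing 3 or more defectives in 10 draws.
Computing the lower-tail complement: 1 − 6619136/9765625 = 3146489/9765625.

3146489/9765625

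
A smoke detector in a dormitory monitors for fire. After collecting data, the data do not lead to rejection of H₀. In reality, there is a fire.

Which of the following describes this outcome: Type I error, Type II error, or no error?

The conventional null hypothesis here is that there is no fire.
H₀ was not rejected, but H₀ is actually false.
Failing to reject a false null hypothesis is a Type II error (false negative).

Type II error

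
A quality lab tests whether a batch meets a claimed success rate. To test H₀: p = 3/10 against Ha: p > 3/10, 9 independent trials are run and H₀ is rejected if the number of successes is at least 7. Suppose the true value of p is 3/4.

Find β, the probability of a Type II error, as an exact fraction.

13085/32768

β = P(fail to reject H₀ | Ha true) = P(K ≤ 6 | p = 3/4), K ~ Binomial(9, 3/4).
Adding the binomial probabilities P(K=0)+…+P(K=6) at p = 3/4 gives 13085/32768.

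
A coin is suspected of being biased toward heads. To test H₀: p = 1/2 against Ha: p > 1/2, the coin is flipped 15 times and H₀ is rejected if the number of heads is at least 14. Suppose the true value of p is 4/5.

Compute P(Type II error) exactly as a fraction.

25417304461/30517578125

A Type II error is failing to reject when Ha holds: with p = 4/5, β = P(Y ≤ 13).
Adding the binomial probabilities P(Y=0)+…+P(Y=13) at p = 4/5 gives 25417304461/30517578125.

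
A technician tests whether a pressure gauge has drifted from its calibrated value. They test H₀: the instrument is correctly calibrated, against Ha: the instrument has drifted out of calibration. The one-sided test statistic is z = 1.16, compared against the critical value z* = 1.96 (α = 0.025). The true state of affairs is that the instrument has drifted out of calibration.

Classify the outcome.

Since z = 1.16 ≤ z* = 1.96, H₀ is not rejected.
H₀ is false (actually the instrument has drifted out of calibration).
Failing to reject a false H₀ is a Type II error.

Type II error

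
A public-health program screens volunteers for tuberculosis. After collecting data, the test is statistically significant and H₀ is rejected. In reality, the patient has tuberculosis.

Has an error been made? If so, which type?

No error (correct decision).

The conventional null hypothesis here is that the patient does not have tuberculosis.
The test rejected a false H₀ — the decision matches the true state.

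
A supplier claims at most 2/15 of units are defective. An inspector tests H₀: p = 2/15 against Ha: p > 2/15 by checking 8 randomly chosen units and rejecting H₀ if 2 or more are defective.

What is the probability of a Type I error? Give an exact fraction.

Under H₀, S ~ Binomial(8, 2/15); the Type I error rate is P(S ≥ 2).
α = 1 − P(S ≤ 1) = 1 − 1819706993/2562890625 = 743183632/2562890625.

743183632/2562890625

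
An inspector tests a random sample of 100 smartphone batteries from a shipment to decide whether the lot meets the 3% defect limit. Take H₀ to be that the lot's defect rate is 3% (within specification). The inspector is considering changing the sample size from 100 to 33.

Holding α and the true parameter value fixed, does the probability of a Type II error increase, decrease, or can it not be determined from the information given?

With less data the test statistic is noisier; under Ha, more outcomes land inside the acceptance region.

It increases.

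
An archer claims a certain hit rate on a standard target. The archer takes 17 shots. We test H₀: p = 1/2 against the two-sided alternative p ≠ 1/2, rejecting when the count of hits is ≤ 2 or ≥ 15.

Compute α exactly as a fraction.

Under H₀, X ~ Binomial(17, 1/2); α is the probability of landing in either tail, P(X ≤ 2) + P(X ≥ 15).
The two tails are symmetric, so α = 2·(1 + 17 + 136)/2^17 = 308/131072 = 77/32768.

77/32768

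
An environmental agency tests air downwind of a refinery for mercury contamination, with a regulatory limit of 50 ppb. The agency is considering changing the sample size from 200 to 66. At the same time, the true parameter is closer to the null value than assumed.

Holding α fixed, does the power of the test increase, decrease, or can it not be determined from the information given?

It decreases.

A smaller sample increases the standard error, so the sampling distributions under H₀ and Ha overlap more. When the true parameter is near the null value, the test has a harder time distinguishing Ha from H₀. Both changes push β in the same direction.
Since power = 1 − β and β increases, power decreases.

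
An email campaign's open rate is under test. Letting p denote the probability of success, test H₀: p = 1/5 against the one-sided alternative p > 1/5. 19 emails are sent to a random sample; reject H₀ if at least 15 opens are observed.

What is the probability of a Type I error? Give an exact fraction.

Under H₀, S ~ Binomial(19, 1/5), and α = P(S ≥ 15).
P(S ≥ 15) = Σ_{j=15}^{19} C(19,j)·(1/5)^j·(4/5)^{19-j} = 211417/3814697265625.

211417/3814697265625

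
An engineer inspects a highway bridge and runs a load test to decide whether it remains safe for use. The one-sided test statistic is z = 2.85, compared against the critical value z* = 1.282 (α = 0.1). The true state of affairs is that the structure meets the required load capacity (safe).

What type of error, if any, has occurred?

Type I error

The conventional null hypothesis is that the structure meets the required load capacity (safe).
Since z = 2.85 > z* = 1.282, H₀ is rejected.
H₀ is true (actually the structure meets the required load capacity (safe)).
Rejecting a true H₀ is a Type I error.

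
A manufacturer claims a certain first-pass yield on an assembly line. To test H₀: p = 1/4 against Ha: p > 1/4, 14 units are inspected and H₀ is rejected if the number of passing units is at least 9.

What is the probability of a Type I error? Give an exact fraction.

578257/268435456

α = P(reject H₀ | H₀ true) = P(Y ≥ 9 | p = 1/4), with Y ~ Binomial(14, 1/4).
Summing C(14,j)(1/4)^j(3/4)^{14−j} for j = 9,…,14 gives 578257/268435456.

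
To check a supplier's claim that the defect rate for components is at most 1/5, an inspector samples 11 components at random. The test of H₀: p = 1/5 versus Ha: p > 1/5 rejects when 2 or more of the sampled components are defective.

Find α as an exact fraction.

Under H₀, S ~ Binomial(11, 1/5); the Type I error rate is P(S ≥ 2).
α = 1 − P(S ≤ 1) = 1 − 3145728/9765625 = 6619897/9765625.

6619897/9765625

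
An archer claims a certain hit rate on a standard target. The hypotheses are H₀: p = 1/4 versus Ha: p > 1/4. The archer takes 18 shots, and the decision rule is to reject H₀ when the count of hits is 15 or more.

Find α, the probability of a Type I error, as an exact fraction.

Under H₀, K ~ Binomial(18, 1/4), and α = P(K ≥ 15).
P(K ≥ 15) = Σ_{j=15}^{18} C(18,j)·(1/4)^j·(3/4)^{18-j} = 2933/8589934592.

2933/8589934592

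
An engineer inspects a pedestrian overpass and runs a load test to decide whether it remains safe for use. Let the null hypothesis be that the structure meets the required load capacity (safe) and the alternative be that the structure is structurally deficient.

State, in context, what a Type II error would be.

A Type II error would mean concluding that the structure meets the required load capacity (safe) (or at least failing to establish that the structure is structurally deficient) when in fact the structure is structurally deficient.

A Type II error is failing to reject H₀ when H₀ is false.
Here that means keeping the structure open when actually the structure is structurally deficient.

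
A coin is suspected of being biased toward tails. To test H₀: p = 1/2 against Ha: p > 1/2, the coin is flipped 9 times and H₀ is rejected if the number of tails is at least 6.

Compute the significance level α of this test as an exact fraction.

65/256

α = P(reject H₀ | H₀ true) = P(X ≥ 6 | p = 1/2), with X ~ Binomial(9, 1/2).
Summing the upper tail: (84 + 36 + 9 + 1) / 2^9 = 130/512 = 65/256.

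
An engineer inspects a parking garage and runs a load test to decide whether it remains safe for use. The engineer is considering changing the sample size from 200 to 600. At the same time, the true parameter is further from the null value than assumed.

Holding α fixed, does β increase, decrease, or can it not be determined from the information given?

It decreases.

More data shrinks sampling variability; the test statistic under Ha concentrates further from the null value, making rejection more likely. A bigger departure from H₀ is easier for the test to detect, so it fails to reject less often. Both changes push β in the same direction.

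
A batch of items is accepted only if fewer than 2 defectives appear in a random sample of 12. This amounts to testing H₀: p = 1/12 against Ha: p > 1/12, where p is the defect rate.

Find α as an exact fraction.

Under H₀, Y ~ Binomial(12, 1/12); the Type I error rate is P(Y ≥ 2).
α = 1 − P(Y ≤ 1) = 1 − 6562168424053/8916100448256 = 2353932024203/8916100448256.

2353932024203/8916100448256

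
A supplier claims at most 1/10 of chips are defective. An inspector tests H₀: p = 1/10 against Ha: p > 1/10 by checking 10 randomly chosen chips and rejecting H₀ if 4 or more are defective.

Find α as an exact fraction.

The significance level is the probability, assuming p = 1/10, of seeing 4 or more defectives in 10 draws.
Computing the lower-tail complement: 1 − 617003001/625000000 = 7996999/625000000.

7996999/625000000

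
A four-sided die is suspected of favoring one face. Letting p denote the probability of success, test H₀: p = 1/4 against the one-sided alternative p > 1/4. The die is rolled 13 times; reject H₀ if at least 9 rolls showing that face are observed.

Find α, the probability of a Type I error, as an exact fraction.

66379/67108864

The Type I error probability is α = P(X ≥ 9) computed under H₀, where X ~ Binomial(13, 1/4).
P(X ≥ 9) = Σ_{j=9}^{13} C(13,j)·(1/4)^j·(3/4)^{13-j} = 66379/67108864.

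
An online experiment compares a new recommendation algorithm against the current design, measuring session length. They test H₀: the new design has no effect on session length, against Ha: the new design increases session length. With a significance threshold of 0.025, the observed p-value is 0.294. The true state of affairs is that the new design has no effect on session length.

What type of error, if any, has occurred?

Since p = 0.294 ≥ α = 0.025, H₀ is not rejected.
H₀ is true (actually the new design has no effect on session length).
The decision matches the true state — no error.

No error (correct decision).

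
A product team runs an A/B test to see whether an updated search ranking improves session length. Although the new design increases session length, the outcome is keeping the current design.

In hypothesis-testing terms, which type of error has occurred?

Type II error

The null hypothesis here is that the new design has no effect on session length.
'Keeping the current design' corresponds to failing to reject H₀.
H₀ was not rejected but H₀ is false — a Type II error (false negative).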